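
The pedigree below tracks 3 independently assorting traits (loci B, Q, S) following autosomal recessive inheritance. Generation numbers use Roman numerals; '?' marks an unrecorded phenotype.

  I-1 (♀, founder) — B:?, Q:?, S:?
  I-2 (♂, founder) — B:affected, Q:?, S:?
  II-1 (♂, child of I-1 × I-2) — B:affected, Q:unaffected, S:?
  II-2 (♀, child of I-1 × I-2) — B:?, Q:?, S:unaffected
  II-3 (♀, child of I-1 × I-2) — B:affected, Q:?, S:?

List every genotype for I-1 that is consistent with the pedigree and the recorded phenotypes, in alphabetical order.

I-1 ∈ {Bb QQ SS, Bb QQ Ss, Bb QQ ss, Bb Qq SS, Bb Qq Ss, Bb Qq ss, Bb qq SS, Bb qq Ss, Bb qq ss, bb QQ SS, bb QQ Ss, bb QQ ss, bb Qq SS, bb Qq Ss, bb Qq ss, bb qq SS, bb qq Ss, bb qq ss}

B/I-1 ? ·: Bb|bb
B/I-2 aff ·: bb
B/II-1 aff I-1×I-2: bb
B/II-2 ? I-1×I-2: Bb|bb
B/II-3 aff I-1×I-2: bb
⇒ B over [I-1,I-2,II-1,II-2,II-3]: 3 consistent
Q/I-1 ? ·: QQ|Qq|qq
Q/I-2 ? ·: QQ|Qq|qq
Q/II-1 un I-1×I-2: QQ|Qq
Q/II-2 ? I-1×I-2: QQ|Qq|qq
Q/II-3 ? I-1×I-2: QQ|Qq|qq
⇒ Q over [I-1,I-2,II-1,II-2,II-3]: 45 consistent
S/I-1 ? ·: SS|Ss|ss
S/I-2 ? ·: SS|Ss|ss
S/II-1 ? I-1×I-2: SS|Ss|ss
S/II-2 un I-1×I-2: SS|Ss
S/II-3 ? I-1×I-2: SS|Ss|ss
⇒ S over [I-1,I-2,II-1,II-2,II-3]: 45 consistent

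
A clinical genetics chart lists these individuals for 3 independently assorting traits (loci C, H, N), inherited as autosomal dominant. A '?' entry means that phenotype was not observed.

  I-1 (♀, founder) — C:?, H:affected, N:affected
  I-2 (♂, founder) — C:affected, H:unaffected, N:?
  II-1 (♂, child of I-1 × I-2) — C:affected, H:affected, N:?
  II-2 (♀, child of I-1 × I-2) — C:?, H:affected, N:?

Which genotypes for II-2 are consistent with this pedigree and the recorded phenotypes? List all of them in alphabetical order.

II-2 ∈ {CC Hh NN, CC Hh Nn, CC Hh nn, Cc Hh NN, Cc Hh Nn, Cc Hh nn, cc Hh NN, cc Hh Nn, cc Hh nn}

C/I-1 ? ·: cc|Cc|CC
C/I-2 aff ·: Cc|CC
C/II-1 aff I-1×I-2: Cc|CC
C/II-2 ? I-1×I-2: cc|Cc|CC
⇒ C over [I-1,I-2,II-1,II-2]: 18 consistent
H/I-1 aff ·: Hh|HH
H/I-2 un ·: hh
H/II-1 aff I-1×I-2: Hh
H/II-2 aff I-1×I-2: Hh
⇒ H over [I-1,I-2,II-1,II-2]: 2 consistent
N/I-1 aff ·: Nn|NN
N/I-2 ? ·: nn|Nn|NN
N/II-1 ? I-1×I-2: nn|Nn|NN
N/II-2 ? I-1×I-2: nn|Nn|NN
⇒ N over [I-1,I-2,II-1,II-2]: 23 consistent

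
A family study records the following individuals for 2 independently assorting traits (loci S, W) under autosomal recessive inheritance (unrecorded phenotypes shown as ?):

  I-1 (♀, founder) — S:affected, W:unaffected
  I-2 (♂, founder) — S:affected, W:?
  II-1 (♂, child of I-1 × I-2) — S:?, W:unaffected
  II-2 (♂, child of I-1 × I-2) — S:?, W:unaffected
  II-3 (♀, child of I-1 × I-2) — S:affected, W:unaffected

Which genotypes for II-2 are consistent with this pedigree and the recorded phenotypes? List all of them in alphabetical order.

S/I-1 aff ·: ss
S/I-2 aff ·: ss
S/II-1 ? I-1×I-2: ss
S/II-2 ? I-1×I-2: ss
S/II-3 aff I-1×I-2: ss
⇒ S over [I-1,I-2,II-1,II-2,II-3]: 1 consistent
W/I-1 un ·: WW|Ww
W/I-2 ? ·: WW|Ww|ww
W/II-1 un I-1×I-2: WW|Ww
W/II-2 un I-1×I-2: WW|Ww
W/II-3 un I-1×I-2: WW|Ww
⇒ W over [I-1,I-2,II-1,II-2,II-3]: 27 consistent

II-2 ∈ {ss WW, ss Ww}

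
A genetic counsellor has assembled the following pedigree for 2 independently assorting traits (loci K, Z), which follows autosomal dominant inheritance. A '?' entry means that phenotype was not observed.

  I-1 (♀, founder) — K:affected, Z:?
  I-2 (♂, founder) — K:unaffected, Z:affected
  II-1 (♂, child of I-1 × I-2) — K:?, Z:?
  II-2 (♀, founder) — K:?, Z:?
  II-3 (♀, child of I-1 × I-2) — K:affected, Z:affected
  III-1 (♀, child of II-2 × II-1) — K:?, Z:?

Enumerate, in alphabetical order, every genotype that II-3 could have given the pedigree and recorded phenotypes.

II-3 ∈ {Kk ZZ, Kk Zz}

K/I-1 aff ·: Kk|KK
K/I-2 un ·: kk
K/II-1 ? I-1×I-2: kk|Kk
K/II-2 ? ·: kk|Kk|KK
K/II-3 aff I-1×I-2: Kk
K/III-1 ? II-2×II-1: kk|Kk|KK
⇒ K over [I-1,I-2,II-1,II-2,II-3,III-1]: 18 consistent
Z/I-1 ? ·: zz|Zz|ZZ
Z/I-2 aff ·: Zz|ZZ
Z/II-1 ? I-1×I-2: zz|Zz|ZZ
Z/II-2 ? ·: zz|Zz|ZZ
Z/II-3 aff I-1×I-2: Zz|ZZ
Z/III-1 ? II-2×II-1: zz|Zz|ZZ
⇒ Z over [I-1,I-2,II-1,II-2,II-3,III-1]: 96 consistent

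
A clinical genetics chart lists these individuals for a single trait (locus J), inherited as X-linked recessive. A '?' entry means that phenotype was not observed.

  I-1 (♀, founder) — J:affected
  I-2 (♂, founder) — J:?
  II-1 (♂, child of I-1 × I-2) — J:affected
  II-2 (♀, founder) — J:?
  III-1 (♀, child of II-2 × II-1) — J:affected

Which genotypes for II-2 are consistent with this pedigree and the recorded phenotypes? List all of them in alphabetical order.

II-2 ∈ {X^JX^j, X^jX^j}

J/I-1 aff ·: X^jX^j
J/I-2 ? ·: X^JY|X^jY
J/II-1 aff I-1×I-2: X^jY
J/II-2 ? ·: X^JX^j|X^jX^j
J/III-1 aff II-2×II-1: X^jX^j
⇒ J over [I-1,I-2,II-1,II-2,III-1]: 4 consistent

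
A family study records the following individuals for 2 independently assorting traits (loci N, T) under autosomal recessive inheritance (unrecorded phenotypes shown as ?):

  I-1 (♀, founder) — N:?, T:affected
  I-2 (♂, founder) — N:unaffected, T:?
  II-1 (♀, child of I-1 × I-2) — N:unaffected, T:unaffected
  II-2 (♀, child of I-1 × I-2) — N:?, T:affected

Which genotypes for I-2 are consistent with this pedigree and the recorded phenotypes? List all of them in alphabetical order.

I-2 ∈ {NN Tt, Nn Tt}

N/I-1 ? ·: NN|Nn|nn
N/I-2 un ·: NN|Nn
N/II-1 un I-1×I-2: NN|Nn
N/II-2 ? I-1×I-2: NN|Nn|nn
⇒ N over [I-1,I-2,II-1,II-2]: 18 consistent
T/I-1 aff ·: tt
T/I-2 ? ·: Tt
T/II-1 un I-1×I-2: Tt
T/II-2 aff I-1×I-2: tt
⇒ T over [I-1,I-2,II-1,II-2]: 1 consistent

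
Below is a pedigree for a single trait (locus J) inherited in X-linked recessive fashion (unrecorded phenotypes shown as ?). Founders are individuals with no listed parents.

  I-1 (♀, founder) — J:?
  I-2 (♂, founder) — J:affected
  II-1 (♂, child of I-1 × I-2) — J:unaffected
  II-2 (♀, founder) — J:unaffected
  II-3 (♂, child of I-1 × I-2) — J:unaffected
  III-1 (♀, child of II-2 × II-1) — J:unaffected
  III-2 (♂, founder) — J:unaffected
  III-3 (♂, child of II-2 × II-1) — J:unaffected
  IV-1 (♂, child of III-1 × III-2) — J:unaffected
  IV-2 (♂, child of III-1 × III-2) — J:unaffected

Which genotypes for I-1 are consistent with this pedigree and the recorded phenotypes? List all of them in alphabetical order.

I-1 ∈ {X^JX^J, X^JX^j}

J/I-1 ? ·: X^JX^J|X^JX^j
J/I-2 aff ·: X^jY
J/II-1 un I-1×I-2: X^JY
J/II-2 un ·: X^JX^J|X^JX^j
J/II-3 un I-1×I-2: X^JY
J/III-1 un II-2×II-1: X^JX^J|X^JX^j
J/III-2 un ·: X^JY
J/III-3 un II-2×II-1: X^JY
J/IV-1 un III-1×III-2: X^JY
J/IV-2 un III-1×III-2: X^JY
⇒ J over [I-1,I-2,II-1,II-2,II-3,III-1,III-2,III-3,IV-1,IV-2]: 6 consistent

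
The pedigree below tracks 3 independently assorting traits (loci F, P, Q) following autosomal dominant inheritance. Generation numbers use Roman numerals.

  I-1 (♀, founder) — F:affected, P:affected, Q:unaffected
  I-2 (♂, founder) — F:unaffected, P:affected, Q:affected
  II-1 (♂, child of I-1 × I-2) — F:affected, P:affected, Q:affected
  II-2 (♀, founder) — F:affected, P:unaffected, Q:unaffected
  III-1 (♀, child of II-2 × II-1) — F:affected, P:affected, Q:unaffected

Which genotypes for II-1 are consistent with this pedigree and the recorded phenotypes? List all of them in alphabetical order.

II-1 ∈ {Ff PP Qq, Ff Pp Qq}

F/I-1 aff ·: Ff|FF
F/I-2 un ·: ff
F/II-1 aff I-1×I-2: Ff
F/II-2 aff ·: Ff|FF
F/III-1 aff II-2×II-1: Ff|FF
⇒ F over [I-1,I-2,II-1,II-2,III-1]: 8 consistent
P/I-1 aff ·: Pp|PP
P/I-2 aff ·: Pp|PP
P/II-1 aff I-1×I-2: Pp|PP
P/II-2 un ·: pp
P/III-1 aff II-2×II-1: Pp
⇒ P over [I-1,I-2,II-1,II-2,III-1]: 7 consistent
Q/I-1 un ·: qq
Q/I-2 aff ·: Qq|QQ
Q/II-1 aff I-1×I-2: Qq
Q/II-2 un ·: qq
Q/III-1 un II-2×II-1: qq
⇒ Q over [I-1,I-2,II-1,II-2,III-1]: 2 consistent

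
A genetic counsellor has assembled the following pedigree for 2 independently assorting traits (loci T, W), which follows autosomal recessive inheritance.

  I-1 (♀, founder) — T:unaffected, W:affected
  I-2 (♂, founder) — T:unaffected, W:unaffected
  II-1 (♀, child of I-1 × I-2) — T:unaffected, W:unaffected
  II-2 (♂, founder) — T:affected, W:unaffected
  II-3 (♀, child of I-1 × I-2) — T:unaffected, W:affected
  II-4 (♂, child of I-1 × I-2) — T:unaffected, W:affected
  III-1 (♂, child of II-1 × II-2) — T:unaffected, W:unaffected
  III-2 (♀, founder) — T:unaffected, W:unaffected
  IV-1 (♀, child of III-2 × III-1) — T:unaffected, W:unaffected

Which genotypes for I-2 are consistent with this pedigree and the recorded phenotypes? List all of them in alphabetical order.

I-2 ∈ {TT Ww, Tt Ww}

T/I-1 un ·: TT|Tt
T/I-2 un ·: TT|Tt
T/II-1 un I-1×I-2: TT|Tt
T/II-2 aff ·: tt
T/II-3 un I-1×I-2: TT|Tt
T/II-4 un I-1×I-2: TT|Tt
T/III-1 un II-1×II-2: Tt
T/III-2 un ·: TT|Tt
T/IV-1 un III-2×III-1: TT|Tt
⇒ T over [I-1,I-2,II-1,II-2,II-3,II-4,III-1,III-2,IV-1]: 100 consistent
W/I-1 aff ·: ww
W/I-2 un ·: Ww
W/II-1 un I-1×I-2: Ww
W/II-2 un ·: WW|Ww
W/II-3 aff I-1×I-2: ww
W/II-4 aff I-1×I-2: ww
W/III-1 un II-1×II-2: WW|Ww
W/III-2 un ·: WW|Ww
W/IV-1 un III-2×III-1: WW|Ww
⇒ W over [I-1,I-2,II-1,II-2,II-3,II-4,III-1,III-2,IV-1]: 14 consistent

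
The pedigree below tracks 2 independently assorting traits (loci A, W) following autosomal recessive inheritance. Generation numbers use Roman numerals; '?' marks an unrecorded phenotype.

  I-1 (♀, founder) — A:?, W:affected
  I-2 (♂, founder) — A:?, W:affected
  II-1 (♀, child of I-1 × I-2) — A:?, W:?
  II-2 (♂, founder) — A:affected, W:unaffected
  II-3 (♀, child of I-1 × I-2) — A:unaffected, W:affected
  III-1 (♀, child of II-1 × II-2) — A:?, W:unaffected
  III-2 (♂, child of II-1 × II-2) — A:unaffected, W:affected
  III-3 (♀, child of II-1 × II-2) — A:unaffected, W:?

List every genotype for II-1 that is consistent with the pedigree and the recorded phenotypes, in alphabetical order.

II-1 ∈ {AA ww, Aa ww}

A/I-1 ? ·: AA|Aa|aa
A/I-2 ? ·: AA|Aa|aa
A/II-1 ? I-1×I-2: AA|Aa
A/II-2 aff ·: aa
A/II-3 un I-1×I-2: AA|Aa
A/III-1 ? II-1×II-2: Aa|aa
A/III-2 un II-1×II-2: Aa
A/III-3 un II-1×II-2: Aa
⇒ A over [I-1,I-2,II-1,II-2,II-3,III-1,III-2,III-3]: 27 consistent
W/I-1 aff ·: ww
W/I-2 aff ·: ww
W/II-1 ? I-1×I-2: ww
W/II-2 un ·: Ww
W/II-3 aff I-1×I-2: ww
W/III-1 un II-1×II-2: Ww
W/III-2 aff II-1×II-2: ww
W/III-3 ? II-1×II-2: Ww|ww
⇒ W over [I-1,I-2,II-1,II-2,II-3,III-1,III-2,III-3]: 2 consistent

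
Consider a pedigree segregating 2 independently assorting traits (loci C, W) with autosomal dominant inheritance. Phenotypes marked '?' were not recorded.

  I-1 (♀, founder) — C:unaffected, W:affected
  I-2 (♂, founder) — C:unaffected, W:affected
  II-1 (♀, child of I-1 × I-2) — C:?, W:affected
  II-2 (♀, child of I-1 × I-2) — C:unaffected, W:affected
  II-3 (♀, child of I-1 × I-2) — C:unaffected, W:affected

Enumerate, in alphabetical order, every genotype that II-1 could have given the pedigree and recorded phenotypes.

C/I-1 un ·: cc
C/I-2 un ·: cc
C/II-1 ? I-1×I-2: cc
C/II-2 un I-1×I-2: cc
C/II-3 un I-1×I-2: cc
⇒ C over [I-1,I-2,II-1,II-2,II-3]: 1 consistent
W/I-1 aff ·: Ww|WW
W/I-2 aff ·: Ww|WW
W/II-1 aff I-1×I-2: Ww|WW
W/II-2 aff I-1×I-2: Ww|WW
W/II-3 aff I-1×I-2: Ww|WW
⇒ W over [I-1,I-2,II-1,II-2,II-3]: 25 consistent

II-1 ∈ {cc WW, cc Ww}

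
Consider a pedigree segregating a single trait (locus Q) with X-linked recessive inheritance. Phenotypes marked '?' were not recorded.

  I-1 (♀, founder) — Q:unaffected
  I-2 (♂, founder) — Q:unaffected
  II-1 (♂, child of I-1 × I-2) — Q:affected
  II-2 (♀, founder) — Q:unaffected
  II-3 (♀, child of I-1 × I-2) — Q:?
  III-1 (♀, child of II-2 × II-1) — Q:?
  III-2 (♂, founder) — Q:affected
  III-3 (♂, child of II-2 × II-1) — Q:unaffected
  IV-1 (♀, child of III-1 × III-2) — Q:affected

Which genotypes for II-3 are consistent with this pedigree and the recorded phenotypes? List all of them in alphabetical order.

II-3 ∈ {X^QX^Q, X^QX^q}

Q/I-1 un ·: X^QX^q
Q/I-2 un ·: X^QY
Q/II-1 aff I-1×I-2: X^qY
Q/II-2 un ·: X^QX^Q|X^QX^q
Q/II-3 ? I-1×I-2: X^QX^Q|X^QX^q
Q/III-1 ? II-2×II-1: X^QX^q|X^qX^q
Q/III-2 aff ·: X^qY
Q/III-3 un II-2×II-1: X^QY
Q/IV-1 aff III-1×III-2: X^qX^q
⇒ Q over [I-1,I-2,II-1,II-2,II-3,III-1,III-2,III-3,IV-1]: 6 consistent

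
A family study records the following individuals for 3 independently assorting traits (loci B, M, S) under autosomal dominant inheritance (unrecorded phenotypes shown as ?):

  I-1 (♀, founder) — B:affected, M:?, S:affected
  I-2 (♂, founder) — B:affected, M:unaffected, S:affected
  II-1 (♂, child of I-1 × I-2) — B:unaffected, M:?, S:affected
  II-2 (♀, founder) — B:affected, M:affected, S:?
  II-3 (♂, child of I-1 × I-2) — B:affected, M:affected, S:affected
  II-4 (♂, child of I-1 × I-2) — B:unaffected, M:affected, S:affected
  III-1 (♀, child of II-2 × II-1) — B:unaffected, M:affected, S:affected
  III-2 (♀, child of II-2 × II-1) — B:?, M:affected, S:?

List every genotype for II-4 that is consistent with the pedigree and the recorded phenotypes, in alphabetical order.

II-4 ∈ {bb Mm SS, bb Mm Ss}

B/I-1 aff ·: Bb
B/I-2 aff ·: Bb
B/II-1 un I-1×I-2: bb
B/II-2 aff ·: Bb
B/II-3 aff I-1×I-2: Bb|BB
B/II-4 un I-1×I-2: bb
B/III-1 un II-2×II-1: bb
B/III-2 ? II-2×II-1: bb|Bb
⇒ B over [I-1,I-2,II-1,II-2,II-3,II-4,III-1,III-2]: 4 consistent
M/I-1 ? ·: Mm|MM
M/I-2 un ·: mm
M/II-1 ? I-1×I-2: mm|Mm
M/II-2 aff ·: Mm|MM
M/II-3 aff I-1×I-2: Mm
M/II-4 aff I-1×I-2: Mm
M/III-1 aff II-2×II-1: Mm|MM
M/III-2 aff II-2×II-1: Mm|MM
⇒ M over [I-1,I-2,II-1,II-2,II-3,II-4,III-1,III-2]: 18 consistent
S/I-1 aff ·: Ss|SS
S/I-2 aff ·: Ss|SS
S/II-1 aff I-1×I-2: Ss|SS
S/II-2 ? ·: ss|Ss|SS
S/II-3 aff I-1×I-2: Ss|SS
S/II-4 aff I-1×I-2: Ss|SS
S/III-1 aff II-2×II-1: Ss|SS
S/III-2 ? II-2×II-1: ss|Ss|SS
⇒ S over [I-1,I-2,II-1,II-2,II-3,II-4,III-1,III-2]: 222 consistent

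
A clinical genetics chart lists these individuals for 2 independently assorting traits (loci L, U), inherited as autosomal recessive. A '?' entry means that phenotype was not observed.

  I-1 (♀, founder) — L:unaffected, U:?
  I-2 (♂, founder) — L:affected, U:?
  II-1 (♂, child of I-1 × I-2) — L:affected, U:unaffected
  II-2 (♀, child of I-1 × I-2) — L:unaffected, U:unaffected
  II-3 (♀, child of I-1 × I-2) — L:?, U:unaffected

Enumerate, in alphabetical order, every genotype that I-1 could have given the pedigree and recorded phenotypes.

I-1 ∈ {Ll UU, Ll Uu, Ll uu}

L/I-1 un ·: Ll
L/I-2 aff ·: ll
L/II-1 aff I-1×I-2: ll
L/II-2 un I-1×I-2: Ll
L/II-3 ? I-1×I-2: Ll|ll
⇒ L over [I-1,I-2,II-1,II-2,II-3]: 2 consistent
U/I-1 ? ·: UU|Uu|uu
U/I-2 ? ·: UU|Uu|uu
U/II-1 un I-1×I-2: UU|Uu
U/II-2 un I-1×I-2: UU|Uu
U/II-3 un I-1×I-2: UU|Uu
⇒ U over [I-1,I-2,II-1,II-2,II-3]: 29 consistent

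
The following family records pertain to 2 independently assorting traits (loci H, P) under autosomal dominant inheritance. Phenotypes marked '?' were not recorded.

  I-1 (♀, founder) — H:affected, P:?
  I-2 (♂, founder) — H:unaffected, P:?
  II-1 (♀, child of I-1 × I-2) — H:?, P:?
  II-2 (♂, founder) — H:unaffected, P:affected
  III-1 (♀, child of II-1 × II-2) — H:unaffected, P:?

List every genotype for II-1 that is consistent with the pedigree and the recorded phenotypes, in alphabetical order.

II-1 ∈ {Hh PP, Hh Pp, Hh pp, hh PP, hh Pp, hh pp}

H/I-1 aff ·: Hh|HH
H/I-2 un ·: hh
H/II-1 ? I-1×I-2: hh|Hh
H/II-2 un ·: hh
H/III-1 un II-1×II-2: hh
⇒ H over [I-1,I-2,II-1,II-2,III-1]: 3 consistent
P/I-1 ? ·: pp|Pp|PP
P/I-2 ? ·: pp|Pp|PP
P/II-1 ? I-1×I-2: pp|Pp|PP
P/II-2 aff ·: Pp|PP
P/III-1 ? II-1×II-2: pp|Pp|PP
⇒ P over [I-1,I-2,II-1,II-2,III-1]: 59 consistent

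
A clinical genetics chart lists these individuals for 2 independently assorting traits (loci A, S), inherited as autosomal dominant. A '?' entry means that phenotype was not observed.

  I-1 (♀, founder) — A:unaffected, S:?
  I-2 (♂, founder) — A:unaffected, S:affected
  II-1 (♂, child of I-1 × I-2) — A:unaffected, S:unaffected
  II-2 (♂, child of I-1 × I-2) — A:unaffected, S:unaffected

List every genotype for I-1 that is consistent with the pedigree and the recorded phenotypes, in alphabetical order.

A/I-1 un ·: aa
A/I-2 un ·: aa
A/II-1 un I-1×I-2: aa
A/II-2 un I-1×I-2: aa
⇒ A over [I-1,I-2,II-1,II-2]: 1 consistent
S/I-1 ? ·: ss|Ss
S/I-2 aff ·: Ss
S/II-1 un I-1×I-2: ss
S/II-2 un I-1×I-2: ss
⇒ S over [I-1,I-2,II-1,II-2]: 2 consistent

I-1 ∈ {aa Ss, aa ss}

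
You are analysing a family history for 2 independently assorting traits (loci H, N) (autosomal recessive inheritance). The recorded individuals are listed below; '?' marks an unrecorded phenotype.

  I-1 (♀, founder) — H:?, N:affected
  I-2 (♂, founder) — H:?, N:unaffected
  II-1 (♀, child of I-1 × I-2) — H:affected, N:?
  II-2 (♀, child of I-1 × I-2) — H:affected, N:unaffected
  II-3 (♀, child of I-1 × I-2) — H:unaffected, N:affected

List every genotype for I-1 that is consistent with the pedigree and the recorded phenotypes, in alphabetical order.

I-1 ∈ {Hh nn, hh nn}

H/I-1 ? ·: Hh|hh
H/I-2 ? ·: Hh|hh
H/II-1 aff I-1×I-2: hh
H/II-2 aff I-1×I-2: hh
H/II-3 un I-1×I-2: HH|Hh
⇒ H over [I-1,I-2,II-1,II-2,II-3]: 4 consistent
N/I-1 aff ·: nn
N/I-2 un ·: Nn
N/II-1 ? I-1×I-2: Nn|nn
N/II-2 un I-1×I-2: Nn
N/II-3 aff I-1×I-2: nn
⇒ N over [I-1,I-2,II-1,II-2,II-3]: 2 consistent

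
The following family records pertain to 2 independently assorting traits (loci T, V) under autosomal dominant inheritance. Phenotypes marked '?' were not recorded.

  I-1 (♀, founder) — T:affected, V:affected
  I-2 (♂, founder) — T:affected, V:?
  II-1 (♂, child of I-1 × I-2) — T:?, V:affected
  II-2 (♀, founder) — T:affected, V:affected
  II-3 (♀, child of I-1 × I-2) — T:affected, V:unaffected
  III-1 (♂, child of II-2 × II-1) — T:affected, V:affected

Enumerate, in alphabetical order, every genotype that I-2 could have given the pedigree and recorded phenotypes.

I-2 ∈ {TT Vv, TT vv, Tt Vv, Tt vv}

T/I-1 aff ·: Tt|TT
T/I-2 aff ·: Tt|TT
T/II-1 ? I-1×I-2: tt|Tt|TT
T/II-2 aff ·: Tt|TT
T/II-3 aff I-1×I-2: Tt|TT
T/III-1 aff II-2×II-1: Tt|TT
⇒ T over [I-1,I-2,II-1,II-2,II-3,III-1]: 49 consistent
V/I-1 aff ·: Vv
V/I-2 ? ·: vv|Vv
V/II-1 aff I-1×I-2: Vv|VV
V/II-2 aff ·: Vv|VV
V/II-3 un I-1×I-2: vv
V/III-1 aff II-2×II-1: Vv|VV
⇒ V over [I-1,I-2,II-1,II-2,II-3,III-1]: 11 consistent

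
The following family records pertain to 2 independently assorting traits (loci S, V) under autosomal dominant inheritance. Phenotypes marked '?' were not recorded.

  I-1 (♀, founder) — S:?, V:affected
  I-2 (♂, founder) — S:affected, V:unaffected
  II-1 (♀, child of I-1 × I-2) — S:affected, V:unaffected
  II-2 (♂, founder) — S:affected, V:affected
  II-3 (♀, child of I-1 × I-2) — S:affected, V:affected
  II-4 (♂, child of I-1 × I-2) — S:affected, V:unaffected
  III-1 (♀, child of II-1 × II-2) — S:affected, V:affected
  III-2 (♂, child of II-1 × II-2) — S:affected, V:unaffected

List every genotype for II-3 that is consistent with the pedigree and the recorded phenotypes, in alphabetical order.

II-3 ∈ {SS Vv, Ss Vv}

S/I-1 ? ·: ss|Ss|SS
S/I-2 aff ·: Ss|SS
S/II-1 aff I-1×I-2: Ss|SS
S/II-2 aff ·: Ss|SS
S/II-3 aff I-1×I-2: Ss|SS
S/II-4 aff I-1×I-2: Ss|SS
S/III-1 aff II-1×II-2: Ss|SS
S/III-2 aff II-1×II-2: Ss|SS
⇒ S over [I-1,I-2,II-1,II-2,II-3,II-4,III-1,III-2]: 177 consistent
V/I-1 aff ·: Vv
V/I-2 un ·: vv
V/II-1 un I-1×I-2: vv
V/II-2 aff ·: Vv
V/II-3 aff I-1×I-2: Vv
V/II-4 un I-1×I-2: vv
V/III-1 aff II-1×II-2: Vv
V/III-2 un II-1×II-2: vv
⇒ V over [I-1,I-2,II-1,II-2,II-3,II-4,III-1,III-2]: 1 consistent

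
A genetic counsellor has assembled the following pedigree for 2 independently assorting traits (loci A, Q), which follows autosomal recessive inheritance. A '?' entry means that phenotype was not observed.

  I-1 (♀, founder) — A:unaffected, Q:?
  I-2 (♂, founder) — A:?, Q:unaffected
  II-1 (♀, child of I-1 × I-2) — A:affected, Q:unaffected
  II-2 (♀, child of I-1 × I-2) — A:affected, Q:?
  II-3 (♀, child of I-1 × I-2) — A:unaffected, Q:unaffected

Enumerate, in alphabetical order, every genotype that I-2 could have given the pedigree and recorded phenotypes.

I-2 ∈ {Aa QQ, Aa Qq, aa QQ, aa Qq}

A/I-1 un ·: Aa
A/I-2 ? ·: Aa|aa
A/II-1 aff I-1×I-2: aa
A/II-2 aff I-1×I-2: aa
A/II-3 un I-1×I-2: AA|Aa
⇒ A over [I-1,I-2,II-1,II-2,II-3]: 3 consistent
Q/I-1 ? ·: QQ|Qq|qq
Q/I-2 un ·: QQ|Qq
Q/II-1 un I-1×I-2: QQ|Qq
Q/II-2 ? I-1×I-2: QQ|Qq|qq
Q/II-3 un I-1×I-2: QQ|Qq
⇒ Q over [I-1,I-2,II-1,II-2,II-3]: 32 consistent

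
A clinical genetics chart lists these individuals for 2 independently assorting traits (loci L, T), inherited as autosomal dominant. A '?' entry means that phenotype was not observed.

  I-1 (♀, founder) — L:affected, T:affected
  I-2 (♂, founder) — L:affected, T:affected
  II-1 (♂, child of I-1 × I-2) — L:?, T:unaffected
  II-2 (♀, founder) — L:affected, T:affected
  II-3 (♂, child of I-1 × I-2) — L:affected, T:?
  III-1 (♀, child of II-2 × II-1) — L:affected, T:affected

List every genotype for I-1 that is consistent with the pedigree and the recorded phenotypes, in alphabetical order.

I-1 ∈ {LL Tt, Ll Tt}

L/I-1 aff ·: Ll|LL
L/I-2 aff ·: Ll|LL
L/II-1 ? I-1×I-2: ll|Ll|LL
L/II-2 aff ·: Ll|LL
L/II-3 aff I-1×I-2: Ll|LL
L/III-1 aff II-2×II-1: Ll|LL
⇒ L over [I-1,I-2,II-1,II-2,II-3,III-1]: 49 consistent
T/I-1 aff ·: Tt
T/I-2 aff ·: Tt
T/II-1 un I-1×I-2: tt
T/II-2 aff ·: Tt|TT
T/II-3 ? I-1×I-2: tt|Tt|TT
T/III-1 aff II-2×II-1: Tt
⇒ T over [I-1,I-2,II-1,II-2,II-3,III-1]: 6 consistent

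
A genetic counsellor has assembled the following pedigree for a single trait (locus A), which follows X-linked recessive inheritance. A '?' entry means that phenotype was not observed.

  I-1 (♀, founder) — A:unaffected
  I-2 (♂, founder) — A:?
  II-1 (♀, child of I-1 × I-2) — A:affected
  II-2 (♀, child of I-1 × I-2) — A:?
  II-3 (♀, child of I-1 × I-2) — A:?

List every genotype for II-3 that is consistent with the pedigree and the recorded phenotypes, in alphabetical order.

A/I-1 un ·: X^AX^a
A/I-2 ? ·: X^aY
A/II-1 aff I-1×I-2: X^aX^a
A/II-2 ? I-1×I-2: X^AX^a|X^aX^a
A/II-3 ? I-1×I-2: X^AX^a|X^aX^a
⇒ A over [I-1,I-2,II-1,II-2,II-3]: 4 consistent

II-3 ∈ {X^AX^a, X^aX^a}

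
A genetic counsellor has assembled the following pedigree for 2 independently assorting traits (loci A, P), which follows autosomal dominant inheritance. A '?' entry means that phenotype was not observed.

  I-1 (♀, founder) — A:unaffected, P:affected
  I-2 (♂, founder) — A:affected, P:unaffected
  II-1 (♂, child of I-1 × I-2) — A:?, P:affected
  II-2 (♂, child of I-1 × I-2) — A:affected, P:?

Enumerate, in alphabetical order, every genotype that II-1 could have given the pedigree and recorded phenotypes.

II-1 ∈ {Aa Pp, aa Pp}

A/I-1 un ·: aa
A/I-2 aff ·: Aa|AA
A/II-1 ? I-1×I-2: aa|Aa
A/II-2 aff I-1×I-2: Aa
⇒ A over [I-1,I-2,II-1,II-2]: 3 consistent
P/I-1 aff ·: Pp|PP
P/I-2 un ·: pp
P/II-1 aff I-1×I-2: Pp
P/II-2 ? I-1×I-2: pp|Pp
⇒ P over [I-1,I-2,II-1,II-2]: 3 consistent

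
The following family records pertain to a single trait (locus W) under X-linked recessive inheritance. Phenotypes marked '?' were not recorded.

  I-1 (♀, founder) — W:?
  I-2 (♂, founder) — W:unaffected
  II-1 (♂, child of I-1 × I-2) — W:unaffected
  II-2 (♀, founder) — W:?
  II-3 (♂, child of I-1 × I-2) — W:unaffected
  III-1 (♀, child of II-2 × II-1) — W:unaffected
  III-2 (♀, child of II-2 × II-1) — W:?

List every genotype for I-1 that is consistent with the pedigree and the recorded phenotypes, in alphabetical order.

I-1 ∈ {X^WX^W, X^WX^w}

W/I-1 ? ·: X^WX^W|X^WX^w
W/I-2 un ·: X^WY
W/II-1 un I-1×I-2: X^WY
W/II-2 ? ·: X^WX^W|X^WX^w|X^wX^w
W/II-3 un I-1×I-2: X^WY
W/III-1 un II-2×II-1: X^WX^W|X^WX^w
W/III-2 ? II-2×II-1: X^WX^W|X^WX^w
⇒ W over [I-1,I-2,II-1,II-2,II-3,III-1,III-2]: 12 consistent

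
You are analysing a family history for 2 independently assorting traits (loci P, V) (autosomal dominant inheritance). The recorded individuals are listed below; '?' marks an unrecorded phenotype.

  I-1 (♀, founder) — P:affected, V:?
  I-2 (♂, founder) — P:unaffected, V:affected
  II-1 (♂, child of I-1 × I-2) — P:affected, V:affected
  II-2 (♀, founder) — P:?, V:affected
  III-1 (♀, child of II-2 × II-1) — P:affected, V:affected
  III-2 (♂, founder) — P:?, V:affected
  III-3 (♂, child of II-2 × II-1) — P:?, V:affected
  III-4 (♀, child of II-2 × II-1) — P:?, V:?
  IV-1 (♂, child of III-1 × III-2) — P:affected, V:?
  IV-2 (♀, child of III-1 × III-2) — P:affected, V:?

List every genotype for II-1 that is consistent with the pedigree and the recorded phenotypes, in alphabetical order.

P/I-1 aff ·: Pp|PP
P/I-2 un ·: pp
P/II-1 aff I-1×I-2: Pp
P/II-2 ? ·: pp|Pp|PP
P/III-1 aff II-2×II-1: Pp|PP
P/III-2 ? ·: pp|Pp|PP
P/III-3 ? II-2×II-1: pp|Pp|PP
P/III-4 ? II-2×II-1: pp|Pp|PP
P/IV-1 aff III-1×III-2: Pp|PP
P/IV-2 aff III-1×III-2: Pp|PP
⇒ P over [I-1,I-2,II-1,II-2,III-1,III-2,III-3,III-4,IV-1,IV-2]: 462 consistent
V/I-1 ? ·: vv|Vv|VV
V/I-2 aff ·: Vv|VV
V/II-1 aff I-1×I-2: Vv|VV
V/II-2 aff ·: Vv|VV
V/III-1 aff II-2×II-1: Vv|VV
V/III-2 aff ·: Vv|VV
V/III-3 aff II-2×II-1: Vv|VV
V/III-4 ? II-2×II-1: vv|Vv|VV
V/IV-1 ? III-1×III-2: vv|Vv|VV
V/IV-2 ? III-1×III-2: vv|Vv|VV
⇒ V over [I-1,I-2,II-1,II-2,III-1,III-2,III-3,III-4,IV-1,IV-2]: 1208 consistent

II-1 ∈ {Pp VV, Pp Vv}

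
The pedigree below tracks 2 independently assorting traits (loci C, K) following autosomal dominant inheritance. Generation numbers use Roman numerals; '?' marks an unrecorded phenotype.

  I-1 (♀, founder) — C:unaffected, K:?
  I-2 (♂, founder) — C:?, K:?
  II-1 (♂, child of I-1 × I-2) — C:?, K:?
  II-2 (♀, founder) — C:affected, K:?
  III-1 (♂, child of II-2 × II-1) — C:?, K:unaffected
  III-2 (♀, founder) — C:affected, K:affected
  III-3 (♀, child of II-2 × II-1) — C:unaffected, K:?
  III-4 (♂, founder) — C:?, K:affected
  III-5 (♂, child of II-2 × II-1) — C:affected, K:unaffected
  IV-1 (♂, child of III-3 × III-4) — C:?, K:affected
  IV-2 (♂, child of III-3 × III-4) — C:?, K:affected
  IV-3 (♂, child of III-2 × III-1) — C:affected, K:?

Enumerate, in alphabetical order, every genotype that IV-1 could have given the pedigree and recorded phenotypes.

IV-1 ∈ {Cc KK, Cc Kk, cc KK, cc Kk}

C/I-1 un ·: cc
C/I-2 ? ·: cc|Cc|CC
C/II-1 ? I-1×I-2: cc|Cc
C/II-2 aff ·: Cc
C/III-1 ? II-2×II-1: cc|Cc|CC
C/III-2 aff ·: Cc|CC
C/III-3 un II-2×II-1: cc
C/III-4 ? ·: cc|Cc|CC
C/III-5 aff II-2×II-1: Cc|CC
C/IV-1 ? III-3×III-4: cc|Cc
C/IV-2 ? III-3×III-4: cc|Cc
C/IV-3 aff III-2×III-1: Cc|CC
⇒ C over [I-1,I-2,II-1,II-2,III-1,III-2,III-3,III-4,III-5,IV-1,IV-2,IV-3]: 288 consistent
K/I-1 ? ·: kk|Kk|KK
K/I-2 ? ·: kk|Kk|KK
K/II-1 ? I-1×I-2: kk|Kk
K/II-2 ? ·: kk|Kk
K/III-1 un II-2×II-1: kk
K/III-2 aff ·: Kk|KK
K/III-3 ? II-2×II-1: kk|Kk|KK
K/III-4 aff ·: Kk|KK
K/III-5 un II-2×II-1: kk
K/IV-1 aff III-3×III-4: Kk|KK
K/IV-2 aff III-3×III-4: Kk|KK
K/IV-3 ? III-2×III-1: kk|Kk
⇒ K over [I-1,I-2,II-1,II-2,III-1,III-2,III-3,III-4,III-5,IV-1,IV-2,IV-3]: 669 consistent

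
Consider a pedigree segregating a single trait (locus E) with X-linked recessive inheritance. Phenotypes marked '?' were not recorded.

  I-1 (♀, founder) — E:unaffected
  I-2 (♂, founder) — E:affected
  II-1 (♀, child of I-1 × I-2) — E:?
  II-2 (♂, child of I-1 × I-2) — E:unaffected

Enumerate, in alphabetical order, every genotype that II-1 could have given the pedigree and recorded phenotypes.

II-1 ∈ {X^EX^e, X^eX^e}

E/I-1 un ·: X^EX^E|X^EX^e
E/I-2 aff ·: X^eY
E/II-1 ? I-1×I-2: X^EX^e|X^eX^e
E/II-2 un I-1×I-2: X^EY
⇒ E over [I-1,I-2,II-1,II-2]: 3 consistent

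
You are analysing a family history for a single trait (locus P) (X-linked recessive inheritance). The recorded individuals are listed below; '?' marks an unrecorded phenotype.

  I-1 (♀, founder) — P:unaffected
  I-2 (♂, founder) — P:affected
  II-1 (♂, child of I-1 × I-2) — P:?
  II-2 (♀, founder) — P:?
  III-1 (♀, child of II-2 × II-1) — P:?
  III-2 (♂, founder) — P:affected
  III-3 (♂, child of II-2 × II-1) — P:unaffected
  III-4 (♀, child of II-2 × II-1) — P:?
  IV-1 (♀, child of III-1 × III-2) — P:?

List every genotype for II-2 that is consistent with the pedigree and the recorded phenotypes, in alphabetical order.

P/I-1 un ·: X^PX^P|X^PX^p
P/I-2 aff ·: X^pY
P/II-1 ? I-1×I-2: X^PY|X^pY
P/II-2 ? ·: X^PX^P|X^PX^p
P/III-1 ? II-2×II-1: X^PX^P|X^PX^p|X^pX^p
P/III-2 aff ·: X^pY
P/III-3 un II-2×II-1: X^PY
P/III-4 ? II-2×II-1: X^PX^P|X^PX^p|X^pX^p
P/IV-1 ? III-1×III-2: X^PX^p|X^pX^p
⇒ P over [I-1,I-2,II-1,II-2,III-1,III-2,III-3,III-4,IV-1]: 22 consistent

II-2 ∈ {X^PX^P, X^PX^p}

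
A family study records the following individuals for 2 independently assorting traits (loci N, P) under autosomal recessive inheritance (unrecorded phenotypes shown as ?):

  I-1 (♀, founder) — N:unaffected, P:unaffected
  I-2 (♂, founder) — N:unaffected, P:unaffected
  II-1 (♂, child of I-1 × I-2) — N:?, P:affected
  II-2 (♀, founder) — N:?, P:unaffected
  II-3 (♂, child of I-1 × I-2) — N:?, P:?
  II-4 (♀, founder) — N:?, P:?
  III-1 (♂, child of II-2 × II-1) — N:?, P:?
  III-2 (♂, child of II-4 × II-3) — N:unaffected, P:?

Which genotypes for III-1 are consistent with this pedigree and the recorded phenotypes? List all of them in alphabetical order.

III-1 ∈ {NN Pp, NN pp, Nn Pp, Nn pp, nn Pp, nn pp}

N/I-1 un ·: NN|Nn
N/I-2 un ·: NN|Nn
N/II-1 ? I-1×I-2: NN|Nn|nn
N/II-2 ? ·: NN|Nn|nn
N/II-3 ? I-1×I-2: NN|Nn|nn
N/II-4 ? ·: NN|Nn|nn
N/III-1 ? II-2×II-1: NN|Nn|nn
N/III-2 un II-4×II-3: NN|Nn
⇒ N over [I-1,I-2,II-1,II-2,II-3,II-4,III-1,III-2]: 379 consistent
P/I-1 un ·: Pp
P/I-2 un ·: Pp
P/II-1 aff I-1×I-2: pp
P/II-2 un ·: PP|Pp
P/II-3 ? I-1×I-2: PP|Pp|pp
P/II-4 ? ·: PP|Pp|pp
P/III-1 ? II-2×II-1: Pp|pp
P/III-2 ? II-4×II-3: PP|Pp|pp
⇒ P over [I-1,I-2,II-1,II-2,II-3,II-4,III-1,III-2]: 45 consistent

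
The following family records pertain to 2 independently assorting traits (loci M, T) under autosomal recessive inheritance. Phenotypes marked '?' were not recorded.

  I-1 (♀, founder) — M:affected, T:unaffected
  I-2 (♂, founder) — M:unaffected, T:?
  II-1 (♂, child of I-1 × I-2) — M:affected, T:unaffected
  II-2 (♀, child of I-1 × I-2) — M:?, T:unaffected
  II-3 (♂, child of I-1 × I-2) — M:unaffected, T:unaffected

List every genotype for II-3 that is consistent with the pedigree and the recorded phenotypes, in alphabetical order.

M/I-1 aff ·: mm
M/I-2 un ·: Mm
M/II-1 aff I-1×I-2: mm
M/II-2 ? I-1×I-2: Mm|mm
M/II-3 un I-1×I-2: Mm
⇒ M over [I-1,I-2,II-1,II-2,II-3]: 2 consistent
T/I-1 un ·: TT|Tt
T/I-2 ? ·: TT|Tt|tt
T/II-1 un I-1×I-2: TT|Tt
T/II-2 un I-1×I-2: TT|Tt
T/II-3 un I-1×I-2: TT|Tt
⇒ T over [I-1,I-2,II-1,II-2,II-3]: 27 consistent

II-3 ∈ {Mm TT, Mm Tt}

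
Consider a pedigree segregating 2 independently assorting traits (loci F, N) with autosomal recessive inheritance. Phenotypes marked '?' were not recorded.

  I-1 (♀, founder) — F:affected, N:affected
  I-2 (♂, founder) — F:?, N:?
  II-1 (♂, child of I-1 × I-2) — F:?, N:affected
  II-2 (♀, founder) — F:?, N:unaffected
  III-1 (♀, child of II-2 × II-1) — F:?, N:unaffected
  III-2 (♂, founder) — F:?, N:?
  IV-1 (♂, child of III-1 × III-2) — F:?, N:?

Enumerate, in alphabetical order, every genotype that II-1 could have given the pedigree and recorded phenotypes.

II-1 ∈ {Ff nn, ff nn}

F/I-1 aff ·: ff
F/I-2 ? ·: FF|Ff|ff
F/II-1 ? I-1×I-2: Ff|ff
F/II-2 ? ·: FF|Ff|ff
F/III-1 ? II-2×II-1: FF|Ff|ff
F/III-2 ? ·: FF|Ff|ff
F/IV-1 ? III-1×III-2: FF|Ff|ff
⇒ F over [I-1,I-2,II-1,II-2,III-1,III-2,IV-1]: 118 consistent
N/I-1 aff ·: nn
N/I-2 ? ·: Nn|nn
N/II-1 aff I-1×I-2: nn
N/II-2 un ·: NN|Nn
N/III-1 un II-2×II-1: Nn
N/III-2 ? ·: NN|Nn|nn
N/IV-1 ? III-1×III-2: NN|Nn|nn
⇒ N over [I-1,I-2,II-1,II-2,III-1,III-2,IV-1]: 28 consistent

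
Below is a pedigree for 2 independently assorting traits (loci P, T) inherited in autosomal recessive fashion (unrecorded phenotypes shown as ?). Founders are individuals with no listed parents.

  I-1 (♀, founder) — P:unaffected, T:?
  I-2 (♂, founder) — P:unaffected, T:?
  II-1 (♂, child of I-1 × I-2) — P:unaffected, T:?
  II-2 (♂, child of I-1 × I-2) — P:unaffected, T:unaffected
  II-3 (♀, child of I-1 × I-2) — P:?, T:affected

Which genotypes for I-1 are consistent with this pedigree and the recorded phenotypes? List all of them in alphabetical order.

I-1 ∈ {PP Tt, PP tt, Pp Tt, Pp tt}

P/I-1 un ·: PP|Pp
P/I-2 un ·: PP|Pp
P/II-1 un I-1×I-2: PP|Pp
P/II-2 un I-1×I-2: PP|Pp
P/II-3 ? I-1×I-2: PP|Pp|pp
⇒ P over [I-1,I-2,II-1,II-2,II-3]: 29 consistent
T/I-1 ? ·: Tt|tt
T/I-2 ? ·: Tt|tt
T/II-1 ? I-1×I-2: TT|Tt|tt
T/II-2 un I-1×I-2: TT|Tt
T/II-3 aff I-1×I-2: tt
⇒ T over [I-1,I-2,II-1,II-2,II-3]: 10 consistent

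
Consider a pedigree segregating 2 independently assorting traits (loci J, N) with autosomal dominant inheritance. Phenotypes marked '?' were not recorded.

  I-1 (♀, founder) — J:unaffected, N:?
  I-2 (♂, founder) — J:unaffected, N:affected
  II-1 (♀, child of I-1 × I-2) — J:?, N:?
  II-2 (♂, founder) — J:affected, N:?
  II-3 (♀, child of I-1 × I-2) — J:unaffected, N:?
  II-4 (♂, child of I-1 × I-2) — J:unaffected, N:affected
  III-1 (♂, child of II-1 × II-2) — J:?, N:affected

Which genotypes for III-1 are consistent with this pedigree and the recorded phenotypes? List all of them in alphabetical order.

III-1 ∈ {Jj NN, Jj Nn, jj NN, jj Nn}

J/I-1 un ·: jj
J/I-2 un ·: jj
J/II-1 ? I-1×I-2: jj
J/II-2 aff ·: Jj|JJ
J/II-3 un I-1×I-2: jj
J/II-4 un I-1×I-2: jj
J/III-1 ? II-1×II-2: jj|Jj
⇒ J over [I-1,I-2,II-1,II-2,II-3,II-4,III-1]: 3 consistent
N/I-1 ? ·: nn|Nn|NN
N/I-2 aff ·: Nn|NN
N/II-1 ? I-1×I-2: nn|Nn|NN
N/II-2 ? ·: nn|Nn|NN
N/II-3 ? I-1×I-2: nn|Nn|NN
N/II-4 aff I-1×I-2: Nn|NN
N/III-1 aff II-1×II-2: Nn|NN
⇒ N over [I-1,I-2,II-1,II-2,II-3,II-4,III-1]: 161 consistent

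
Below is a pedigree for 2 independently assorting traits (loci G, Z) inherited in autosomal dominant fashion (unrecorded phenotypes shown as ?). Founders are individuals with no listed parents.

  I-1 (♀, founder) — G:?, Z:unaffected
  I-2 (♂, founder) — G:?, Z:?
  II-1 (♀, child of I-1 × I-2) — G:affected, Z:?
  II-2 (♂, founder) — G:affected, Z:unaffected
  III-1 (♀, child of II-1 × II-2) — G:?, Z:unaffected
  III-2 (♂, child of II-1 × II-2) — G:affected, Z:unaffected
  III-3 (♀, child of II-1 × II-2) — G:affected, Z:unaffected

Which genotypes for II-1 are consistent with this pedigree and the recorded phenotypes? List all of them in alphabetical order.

G/I-1 ? ·: gg|Gg|GG
G/I-2 ? ·: gg|Gg|GG
G/II-1 aff I-1×I-2: Gg|GG
G/II-2 aff ·: Gg|GG
G/III-1 ? II-1×II-2: gg|Gg|GG
G/III-2 aff II-1×II-2: Gg|GG
G/III-3 aff II-1×II-2: Gg|GG
⇒ G over [I-1,I-2,II-1,II-2,III-1,III-2,III-3]: 176 consistent
Z/I-1 un ·: zz
Z/I-2 ? ·: zz|Zz|ZZ
Z/II-1 ? I-1×I-2: zz|Zz
Z/II-2 un ·: zz
Z/III-1 un II-1×II-2: zz
Z/III-2 un II-1×II-2: zz
Z/III-3 un II-1×II-2: zz
⇒ Z over [I-1,I-2,II-1,II-2,III-1,III-2,III-3]: 4 consistent

II-1 ∈ {GG Zz, GG zz, Gg Zz, Gg zz}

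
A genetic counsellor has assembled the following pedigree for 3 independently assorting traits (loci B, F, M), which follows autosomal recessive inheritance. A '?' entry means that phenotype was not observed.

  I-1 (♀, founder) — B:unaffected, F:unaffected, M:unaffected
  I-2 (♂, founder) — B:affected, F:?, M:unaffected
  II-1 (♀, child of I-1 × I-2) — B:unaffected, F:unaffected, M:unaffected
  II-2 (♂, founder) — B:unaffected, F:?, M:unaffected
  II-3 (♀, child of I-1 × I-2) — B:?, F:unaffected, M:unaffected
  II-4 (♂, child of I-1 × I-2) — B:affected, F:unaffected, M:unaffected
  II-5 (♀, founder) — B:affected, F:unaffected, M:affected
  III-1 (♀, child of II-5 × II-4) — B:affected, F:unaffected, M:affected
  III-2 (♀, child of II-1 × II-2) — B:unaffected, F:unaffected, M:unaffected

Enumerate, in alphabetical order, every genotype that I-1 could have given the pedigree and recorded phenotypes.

I-1 ∈ {Bb FF MM, Bb FF Mm, Bb Ff MM, Bb Ff Mm}

B/I-1 un ·: Bb
B/I-2 aff ·: bb
B/II-1 un I-1×I-2: Bb
B/II-2 un ·: BB|Bb
B/II-3 ? I-1×I-2: Bb|bb
B/II-4 aff I-1×I-2: bb
B/II-5 aff ·: bb
B/III-1 aff II-5×II-4: bb
B/III-2 un II-1×II-2: BB|Bb
⇒ B over [I-1,I-2,II-1,II-2,II-3,II-4,II-5,III-1,III-2]: 8 consistent
F/I-1 un ·: FF|Ff
F/I-2 ? ·: FF|Ff|ff
F/II-1 un I-1×I-2: FF|Ff
F/II-2 ? ·: FF|Ff|ff
F/II-3 un I-1×I-2: FF|Ff
F/II-4 un I-1×I-2: FF|Ff
F/II-5 un ·: FF|Ff
F/III-1 un II-5×II-4: FF|Ff
F/III-2 un II-1×II-2: FF|Ff
⇒ F over [I-1,I-2,II-1,II-2,II-3,II-4,II-5,III-1,III-2]: 430 consistent
M/I-1 un ·: MM|Mm
M/I-2 un ·: MM|Mm
M/II-1 un I-1×I-2: MM|Mm
M/II-2 un ·: MM|Mm
M/II-3 un I-1×I-2: MM|Mm
M/II-4 un I-1×I-2: Mm
M/II-5 aff ·: mm
M/III-1 aff II-5×II-4: mm
M/III-2 un II-1×II-2: MM|Mm
⇒ M over [I-1,I-2,II-1,II-2,II-3,II-4,II-5,III-1,III-2]: 42 consistent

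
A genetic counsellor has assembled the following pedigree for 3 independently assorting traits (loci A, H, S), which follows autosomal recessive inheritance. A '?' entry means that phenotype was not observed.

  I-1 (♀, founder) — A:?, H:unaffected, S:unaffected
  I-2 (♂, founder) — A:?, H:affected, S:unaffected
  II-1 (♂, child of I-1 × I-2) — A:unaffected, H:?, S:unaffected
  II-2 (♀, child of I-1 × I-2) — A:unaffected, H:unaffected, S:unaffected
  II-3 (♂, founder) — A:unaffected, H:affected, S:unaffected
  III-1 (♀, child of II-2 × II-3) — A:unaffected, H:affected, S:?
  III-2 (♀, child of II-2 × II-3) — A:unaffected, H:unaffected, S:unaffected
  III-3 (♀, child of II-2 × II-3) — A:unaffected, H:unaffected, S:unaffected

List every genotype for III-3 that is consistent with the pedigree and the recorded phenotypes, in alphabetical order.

III-3 ∈ {AA Hh SS, AA Hh Ss, Aa Hh SS, Aa Hh Ss}

A/I-1 ? ·: AA|Aa|aa
A/I-2 ? ·: AA|Aa|aa
A/II-1 un I-1×I-2: AA|Aa
A/II-2 un I-1×I-2: AA|Aa
A/II-3 un ·: AA|Aa
A/III-1 un II-2×II-3: AA|Aa
A/III-2 un II-2×II-3: AA|Aa
A/III-3 un II-2×II-3: AA|Aa
⇒ A over [I-1,I-2,II-1,II-2,II-3,III-1,III-2,III-3]: 223 consistent
H/I-1 un ·: HH|Hh
H/I-2 aff ·: hh
H/II-1 ? I-1×I-2: Hh|hh
H/II-2 un I-1×I-2: Hh
H/II-3 aff ·: hh
H/III-1 aff II-2×II-3: hh
H/III-2 un II-2×II-3: Hh
H/III-3 un II-2×II-3: Hh
⇒ H over [I-1,I-2,II-1,II-2,II-3,III-1,III-2,III-3]: 3 consistent
S/I-1 un ·: SS|Ss
S/I-2 un ·: SS|Ss
S/II-1 un I-1×I-2: SS|Ss
S/II-2 un I-1×I-2: SS|Ss
S/II-3 un ·: SS|Ss
S/III-1 ? II-2×II-3: SS|Ss|ss
S/III-2 un II-2×II-3: SS|Ss
S/III-3 un II-2×II-3: SS|Ss
⇒ S over [I-1,I-2,II-1,II-2,II-3,III-1,III-2,III-3]: 183 consistent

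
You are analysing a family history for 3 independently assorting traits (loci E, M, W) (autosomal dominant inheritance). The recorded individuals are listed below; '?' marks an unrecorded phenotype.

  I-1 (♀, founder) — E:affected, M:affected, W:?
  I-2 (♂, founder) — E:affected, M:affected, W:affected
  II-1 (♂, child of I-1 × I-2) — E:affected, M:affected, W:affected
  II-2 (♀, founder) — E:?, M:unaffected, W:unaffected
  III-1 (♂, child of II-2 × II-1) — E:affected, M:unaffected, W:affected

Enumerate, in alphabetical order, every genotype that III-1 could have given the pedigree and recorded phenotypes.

E/I-1 aff ·: Ee|EE
E/I-2 aff ·: Ee|EE
E/II-1 aff I-1×I-2: Ee|EE
E/II-2 ? ·: ee|Ee|EE
E/III-1 aff II-2×II-1: Ee|EE
⇒ E over [I-1,I-2,II-1,II-2,III-1]: 31 consistent
M/I-1 aff ·: Mm|MM
M/I-2 aff ·: Mm|MM
M/II-1 aff I-1×I-2: Mm
M/II-2 un ·: mm
M/III-1 un II-2×II-1: mm
⇒ M over [I-1,I-2,II-1,II-2,III-1]: 3 consistent
W/I-1 ? ·: ww|Ww|WW
W/I-2 aff ·: Ww|WW
W/II-1 aff I-1×I-2: Ww|WW
W/II-2 un ·: ww
W/III-1 aff II-2×II-1: Ww
⇒ W over [I-1,I-2,II-1,II-2,III-1]: 9 consistent

III-1 ∈ {EE mm Ww, Ee mm Ww}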